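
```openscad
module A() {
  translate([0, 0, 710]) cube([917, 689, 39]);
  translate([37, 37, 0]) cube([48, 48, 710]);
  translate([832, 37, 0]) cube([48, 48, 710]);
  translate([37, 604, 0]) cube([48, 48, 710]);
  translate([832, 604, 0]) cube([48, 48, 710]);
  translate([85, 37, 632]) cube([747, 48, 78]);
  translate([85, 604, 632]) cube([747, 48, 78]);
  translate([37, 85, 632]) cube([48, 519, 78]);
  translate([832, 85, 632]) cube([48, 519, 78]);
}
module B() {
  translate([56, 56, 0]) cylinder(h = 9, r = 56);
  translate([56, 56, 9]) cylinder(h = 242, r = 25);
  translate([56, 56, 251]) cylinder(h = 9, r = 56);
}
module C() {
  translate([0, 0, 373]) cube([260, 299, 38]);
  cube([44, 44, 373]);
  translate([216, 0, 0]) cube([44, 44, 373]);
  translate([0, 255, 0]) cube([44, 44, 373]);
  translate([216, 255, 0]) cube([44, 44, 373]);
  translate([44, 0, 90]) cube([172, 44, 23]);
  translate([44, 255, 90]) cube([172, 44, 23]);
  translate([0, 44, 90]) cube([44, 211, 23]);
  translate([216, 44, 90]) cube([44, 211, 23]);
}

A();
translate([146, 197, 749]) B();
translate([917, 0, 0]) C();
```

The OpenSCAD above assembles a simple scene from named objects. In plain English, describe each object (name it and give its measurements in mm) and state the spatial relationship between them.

A is a table: top 917 mm (x) × 689 mm (y), 39 mm thick, upper face at z = 749 mm, on four 48×48 mm square legs, each inset 37 mm from the nearest pair of top edges, running from z = 0 to the bottom of the top. Four apron rails, 48 mm thick and 78 mm tall, run between adjacent legs with their top edges flush with the underside of the top and their outer faces flush with the legs' outer faces.

B is a spool: two coaxial disc flanges of radius 56 mm and thickness 9 mm, joined by a core cylinder of radius 25 mm and height 242 mm. The lower flange rests on z = 0 and the three cylinders share a vertical axis.

C is a four-legged stool. The seat is 260×299 mm, 38 mm thick, top at z = 411 mm. It stands on four square legs, each 44×44 mm in cross-section, from z = 0 to the seat underside, each flush with a corner of the seat. Four stretchers, 44 mm wide and 23 mm tall, connect adjacent legs with their undersides at z = 90 mm, each running between the inner faces of the legs it joins and aligned with the legs' outer faces on the other axis.

The spool is on top of the table. The stool is against the table's +x side, with their −y faces flush.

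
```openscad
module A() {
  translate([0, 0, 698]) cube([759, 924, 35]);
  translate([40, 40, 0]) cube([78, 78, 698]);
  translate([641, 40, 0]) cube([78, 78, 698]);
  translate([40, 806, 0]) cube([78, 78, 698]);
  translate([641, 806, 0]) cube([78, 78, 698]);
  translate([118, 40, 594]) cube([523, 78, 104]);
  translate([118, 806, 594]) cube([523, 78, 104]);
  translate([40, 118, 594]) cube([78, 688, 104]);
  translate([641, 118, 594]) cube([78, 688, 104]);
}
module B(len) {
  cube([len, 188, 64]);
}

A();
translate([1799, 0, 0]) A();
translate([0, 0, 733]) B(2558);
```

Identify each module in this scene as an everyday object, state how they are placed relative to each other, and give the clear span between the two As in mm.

A is a table. B is a beam. A beam spans the tops of two tables. The clear span between the two tables is 1040 mm.

Second table starts at x = 1799; first ends at x = 759; clear span = 1799 − 759 = 1040 mm.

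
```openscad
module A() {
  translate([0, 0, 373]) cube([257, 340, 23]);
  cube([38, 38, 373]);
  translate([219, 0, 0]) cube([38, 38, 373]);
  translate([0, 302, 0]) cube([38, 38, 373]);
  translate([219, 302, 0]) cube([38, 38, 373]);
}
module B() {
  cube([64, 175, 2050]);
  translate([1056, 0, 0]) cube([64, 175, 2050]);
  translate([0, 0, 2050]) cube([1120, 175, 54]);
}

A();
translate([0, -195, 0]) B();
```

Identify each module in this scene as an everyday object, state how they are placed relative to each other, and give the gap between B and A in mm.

The door frame's nearest face is 20 mm from the stool's −y face.

A is a stool. B is a door frame. The door frame is on the floor beside the stool on its −y side. The gap between the door frame and the stool is 20 mm.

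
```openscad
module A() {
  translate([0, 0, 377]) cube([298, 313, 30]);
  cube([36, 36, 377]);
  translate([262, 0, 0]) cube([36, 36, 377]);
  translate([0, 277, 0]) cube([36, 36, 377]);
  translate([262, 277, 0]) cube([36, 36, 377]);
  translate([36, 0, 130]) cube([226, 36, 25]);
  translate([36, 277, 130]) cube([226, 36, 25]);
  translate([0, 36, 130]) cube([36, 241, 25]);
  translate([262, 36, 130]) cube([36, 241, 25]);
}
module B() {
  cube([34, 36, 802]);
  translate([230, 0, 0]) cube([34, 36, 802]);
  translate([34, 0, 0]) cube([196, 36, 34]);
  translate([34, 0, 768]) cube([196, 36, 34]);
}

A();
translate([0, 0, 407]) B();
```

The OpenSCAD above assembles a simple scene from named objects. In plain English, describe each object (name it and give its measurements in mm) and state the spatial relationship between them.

A is a four-legged stool. The seat is a 298×313×30 mm slab whose top surface is at z = 407 mm; four square legs, each 36×36 mm in cross-section, run from the floor (z = 0) to the underside of the seat, each flush with a corner of the seat. Four stretchers, 36 mm wide and 25 mm tall, connect adjacent legs with their undersides at z = 130 mm, each running between the inner faces of the legs it joins and aligned with the legs' outer faces on the other axis.

B is a picture frame with a 196×734 mm rectangular opening (x by z) and a uniform 34 mm border on every side. Frame depth is 36 mm along y. It is built from two vertical stiles running the full outside height and two horizontal rails spanning the gap between the stiles.

The picture frame is on top of the stool.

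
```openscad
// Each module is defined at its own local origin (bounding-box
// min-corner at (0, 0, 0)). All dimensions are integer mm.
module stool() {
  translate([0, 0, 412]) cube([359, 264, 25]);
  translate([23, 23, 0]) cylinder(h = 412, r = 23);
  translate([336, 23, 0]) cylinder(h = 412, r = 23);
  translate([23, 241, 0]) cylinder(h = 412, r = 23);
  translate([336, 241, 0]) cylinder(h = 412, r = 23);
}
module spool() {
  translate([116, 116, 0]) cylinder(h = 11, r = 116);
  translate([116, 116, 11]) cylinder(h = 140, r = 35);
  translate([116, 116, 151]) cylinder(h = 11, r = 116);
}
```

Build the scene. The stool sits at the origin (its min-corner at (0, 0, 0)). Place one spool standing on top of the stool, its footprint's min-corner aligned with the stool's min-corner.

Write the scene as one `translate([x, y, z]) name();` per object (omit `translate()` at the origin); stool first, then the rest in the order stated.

stool();
translate([0, 0, 437]) spool();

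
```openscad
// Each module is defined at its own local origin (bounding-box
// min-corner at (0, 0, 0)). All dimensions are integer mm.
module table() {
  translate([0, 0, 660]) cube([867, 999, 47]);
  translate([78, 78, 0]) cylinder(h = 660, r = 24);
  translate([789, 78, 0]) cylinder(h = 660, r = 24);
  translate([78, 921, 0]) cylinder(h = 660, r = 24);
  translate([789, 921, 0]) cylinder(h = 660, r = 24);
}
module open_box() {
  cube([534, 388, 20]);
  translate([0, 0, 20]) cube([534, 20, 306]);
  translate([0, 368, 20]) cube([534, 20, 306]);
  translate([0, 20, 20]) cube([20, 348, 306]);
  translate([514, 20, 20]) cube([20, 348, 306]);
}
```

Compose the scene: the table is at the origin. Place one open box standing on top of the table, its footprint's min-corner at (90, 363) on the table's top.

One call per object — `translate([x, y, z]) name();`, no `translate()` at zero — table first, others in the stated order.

table();
translate([90, 363, 707]) open_box();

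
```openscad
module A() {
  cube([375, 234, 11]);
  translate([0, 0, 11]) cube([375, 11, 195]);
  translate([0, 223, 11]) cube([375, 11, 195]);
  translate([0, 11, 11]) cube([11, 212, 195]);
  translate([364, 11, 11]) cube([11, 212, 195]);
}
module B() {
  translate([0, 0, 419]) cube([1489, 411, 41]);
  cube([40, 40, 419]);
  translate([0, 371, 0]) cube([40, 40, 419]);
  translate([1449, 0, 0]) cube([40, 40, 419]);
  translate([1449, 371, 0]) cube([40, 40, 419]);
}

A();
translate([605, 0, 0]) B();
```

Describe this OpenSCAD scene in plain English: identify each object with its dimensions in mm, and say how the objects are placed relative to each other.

A is an open-topped rectangular box: outside dimensions 375×234×206 mm, with a uniform wall and base thickness of 11 mm. The base is a full 375×234 slab on the floor; four walls sit on top of the base. The front and back walls (the −y and +y sides) span the full width; the two side walls fit between them.

B is a long wooden bench with a 1489 mm (x) × 411 mm (y) seat, 41 mm thick, its top surface 460 mm above the floor. Four 40 mm square legs at the seat corners, flush with the edges, run from z = 0 to the seat underside.

The bench is on the floor beside the open box on its +x side.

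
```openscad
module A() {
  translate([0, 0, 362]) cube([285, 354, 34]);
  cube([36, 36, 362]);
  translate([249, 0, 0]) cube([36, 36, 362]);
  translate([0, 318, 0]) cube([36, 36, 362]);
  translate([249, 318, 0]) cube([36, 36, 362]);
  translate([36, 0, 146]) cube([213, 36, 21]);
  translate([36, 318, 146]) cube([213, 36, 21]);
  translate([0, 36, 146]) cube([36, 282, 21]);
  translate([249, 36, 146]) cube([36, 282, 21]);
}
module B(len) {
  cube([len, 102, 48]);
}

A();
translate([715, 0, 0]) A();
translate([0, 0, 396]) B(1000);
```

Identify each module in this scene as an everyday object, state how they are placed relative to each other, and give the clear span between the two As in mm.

A is a stool. B is a beam. A beam spans the tops of two stools. The clear span between the two stools is 430 mm.

Second stool starts at x = 715; first ends at x = 285; clear span = 715 − 285 = 430 mm.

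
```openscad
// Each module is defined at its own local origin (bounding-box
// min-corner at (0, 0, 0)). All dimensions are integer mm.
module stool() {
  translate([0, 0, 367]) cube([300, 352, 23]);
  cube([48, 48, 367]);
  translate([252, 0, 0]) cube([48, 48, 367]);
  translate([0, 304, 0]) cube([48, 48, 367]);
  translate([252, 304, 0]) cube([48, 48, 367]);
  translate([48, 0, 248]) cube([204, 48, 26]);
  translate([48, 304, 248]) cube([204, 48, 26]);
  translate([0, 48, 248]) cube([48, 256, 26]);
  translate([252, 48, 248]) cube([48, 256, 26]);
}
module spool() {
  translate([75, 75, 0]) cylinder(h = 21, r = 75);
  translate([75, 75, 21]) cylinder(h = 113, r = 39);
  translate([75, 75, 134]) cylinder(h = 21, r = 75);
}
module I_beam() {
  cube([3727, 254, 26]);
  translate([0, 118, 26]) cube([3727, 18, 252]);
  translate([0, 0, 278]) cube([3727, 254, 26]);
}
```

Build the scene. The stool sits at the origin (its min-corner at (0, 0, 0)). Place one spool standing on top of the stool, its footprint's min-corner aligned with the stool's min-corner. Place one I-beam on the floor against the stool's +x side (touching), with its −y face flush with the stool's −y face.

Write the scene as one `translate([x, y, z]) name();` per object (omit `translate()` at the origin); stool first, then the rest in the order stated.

stool();
translate([0, 0, 390]) spool();
translate([300, 0, 0]) I_beam();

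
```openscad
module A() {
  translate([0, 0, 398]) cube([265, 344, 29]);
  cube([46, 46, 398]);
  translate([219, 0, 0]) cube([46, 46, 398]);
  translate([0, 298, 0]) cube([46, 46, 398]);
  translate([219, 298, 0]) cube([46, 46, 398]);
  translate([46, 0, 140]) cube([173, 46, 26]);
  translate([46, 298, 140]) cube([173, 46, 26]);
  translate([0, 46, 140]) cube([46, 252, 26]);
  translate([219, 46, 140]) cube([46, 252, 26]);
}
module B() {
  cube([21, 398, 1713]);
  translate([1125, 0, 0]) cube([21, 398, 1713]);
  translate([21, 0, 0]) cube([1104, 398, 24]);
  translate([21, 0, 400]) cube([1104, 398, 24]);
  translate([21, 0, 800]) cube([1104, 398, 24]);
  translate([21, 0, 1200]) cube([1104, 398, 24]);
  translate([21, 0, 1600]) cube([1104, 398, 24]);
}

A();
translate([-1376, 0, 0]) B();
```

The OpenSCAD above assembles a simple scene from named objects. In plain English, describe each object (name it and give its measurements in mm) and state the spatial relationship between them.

A is a four-legged stool. The seat is a 265×344×29 mm slab whose top surface is at z = 427 mm; four square legs, each 46×46 mm in cross-section, run from the floor (z = 0) to the underside of the seat, each flush with a corner of the seat. Four stretchers, 46 mm wide and 26 mm tall, connect adjacent legs with their undersides at z = 140 mm, each running between the inner faces of the legs it joins and aligned with the legs' outer faces on the other axis.

B is a bookshelf 1146 mm wide overall, 398 mm deep and 1713 mm tall. The two sides are 21 mm thick vertical panels. 5 horizontal shelves of 24 mm thickness span between the inner faces of the sides; the lowest shelf sits on the floor and shelves are stacked with a clear vertical gap of 376 mm between each pair.

The bookshelf is on the floor beside the stool on its −x side.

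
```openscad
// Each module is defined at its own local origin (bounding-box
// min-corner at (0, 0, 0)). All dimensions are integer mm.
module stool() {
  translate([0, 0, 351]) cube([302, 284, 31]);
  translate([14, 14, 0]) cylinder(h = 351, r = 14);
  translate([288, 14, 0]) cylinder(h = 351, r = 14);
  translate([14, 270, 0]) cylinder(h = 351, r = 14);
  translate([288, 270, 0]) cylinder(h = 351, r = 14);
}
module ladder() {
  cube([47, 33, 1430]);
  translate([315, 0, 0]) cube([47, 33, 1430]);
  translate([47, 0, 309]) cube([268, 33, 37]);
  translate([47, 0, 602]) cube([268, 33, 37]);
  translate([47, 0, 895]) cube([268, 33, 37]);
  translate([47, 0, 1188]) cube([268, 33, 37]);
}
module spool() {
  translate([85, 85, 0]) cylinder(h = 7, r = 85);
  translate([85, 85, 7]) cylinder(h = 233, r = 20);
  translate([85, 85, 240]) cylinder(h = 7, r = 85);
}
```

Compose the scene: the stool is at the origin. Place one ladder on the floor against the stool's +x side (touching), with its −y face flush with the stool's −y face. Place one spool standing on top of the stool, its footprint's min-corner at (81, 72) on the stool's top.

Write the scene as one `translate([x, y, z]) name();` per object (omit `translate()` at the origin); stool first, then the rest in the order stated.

stool();
translate([302, 0, 0]) ladder();
translate([81, 72, 382]) spool();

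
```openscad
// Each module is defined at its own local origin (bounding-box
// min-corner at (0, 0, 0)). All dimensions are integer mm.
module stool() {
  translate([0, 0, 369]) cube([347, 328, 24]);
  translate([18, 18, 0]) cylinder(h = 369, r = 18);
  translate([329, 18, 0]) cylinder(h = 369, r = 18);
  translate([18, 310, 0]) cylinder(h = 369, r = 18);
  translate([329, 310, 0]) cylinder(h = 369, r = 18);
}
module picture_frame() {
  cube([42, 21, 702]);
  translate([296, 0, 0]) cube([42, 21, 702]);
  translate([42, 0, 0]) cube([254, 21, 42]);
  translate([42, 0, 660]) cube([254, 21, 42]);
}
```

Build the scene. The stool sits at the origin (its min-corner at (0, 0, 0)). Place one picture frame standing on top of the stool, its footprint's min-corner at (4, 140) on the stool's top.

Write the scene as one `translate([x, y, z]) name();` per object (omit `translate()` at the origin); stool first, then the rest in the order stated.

stool();
translate([4, 140, 393]) picture_frame();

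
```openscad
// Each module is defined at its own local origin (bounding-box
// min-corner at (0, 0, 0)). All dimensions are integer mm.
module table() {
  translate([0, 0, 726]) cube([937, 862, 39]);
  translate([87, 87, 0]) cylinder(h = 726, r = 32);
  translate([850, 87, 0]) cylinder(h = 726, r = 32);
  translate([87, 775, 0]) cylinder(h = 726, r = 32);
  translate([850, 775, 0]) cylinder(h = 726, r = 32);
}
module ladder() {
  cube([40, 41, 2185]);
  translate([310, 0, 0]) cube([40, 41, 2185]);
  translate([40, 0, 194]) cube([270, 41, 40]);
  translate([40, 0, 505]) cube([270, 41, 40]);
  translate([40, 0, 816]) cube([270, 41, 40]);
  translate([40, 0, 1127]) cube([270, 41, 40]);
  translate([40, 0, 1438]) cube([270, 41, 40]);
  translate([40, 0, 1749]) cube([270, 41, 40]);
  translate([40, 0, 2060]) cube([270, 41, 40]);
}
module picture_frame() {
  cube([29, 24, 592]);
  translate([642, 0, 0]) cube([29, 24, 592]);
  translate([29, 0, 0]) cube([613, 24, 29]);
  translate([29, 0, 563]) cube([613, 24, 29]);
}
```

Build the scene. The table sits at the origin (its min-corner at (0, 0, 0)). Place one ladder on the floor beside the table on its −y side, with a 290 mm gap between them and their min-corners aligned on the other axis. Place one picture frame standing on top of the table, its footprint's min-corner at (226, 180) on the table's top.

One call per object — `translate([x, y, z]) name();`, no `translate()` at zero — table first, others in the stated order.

table();
translate([0, -331, 0]) ladder();
translate([226, 180, 765]) picture_frame();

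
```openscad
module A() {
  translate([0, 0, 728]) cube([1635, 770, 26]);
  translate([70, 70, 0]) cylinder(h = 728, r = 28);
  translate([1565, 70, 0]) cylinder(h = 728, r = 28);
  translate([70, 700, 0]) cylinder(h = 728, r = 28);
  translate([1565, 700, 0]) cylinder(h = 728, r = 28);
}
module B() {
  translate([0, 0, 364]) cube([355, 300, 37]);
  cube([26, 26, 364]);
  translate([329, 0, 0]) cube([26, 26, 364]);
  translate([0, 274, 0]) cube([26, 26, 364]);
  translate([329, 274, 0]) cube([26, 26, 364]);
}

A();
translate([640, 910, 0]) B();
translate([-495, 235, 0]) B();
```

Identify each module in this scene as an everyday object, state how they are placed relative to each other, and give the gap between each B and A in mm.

Each stool's nearest face is 140 mm from the table's bounding box.

A is a table. B is a stool. Two stools sit around the table at the +y, −x sides. The gap between each stool and the table is 140 mm.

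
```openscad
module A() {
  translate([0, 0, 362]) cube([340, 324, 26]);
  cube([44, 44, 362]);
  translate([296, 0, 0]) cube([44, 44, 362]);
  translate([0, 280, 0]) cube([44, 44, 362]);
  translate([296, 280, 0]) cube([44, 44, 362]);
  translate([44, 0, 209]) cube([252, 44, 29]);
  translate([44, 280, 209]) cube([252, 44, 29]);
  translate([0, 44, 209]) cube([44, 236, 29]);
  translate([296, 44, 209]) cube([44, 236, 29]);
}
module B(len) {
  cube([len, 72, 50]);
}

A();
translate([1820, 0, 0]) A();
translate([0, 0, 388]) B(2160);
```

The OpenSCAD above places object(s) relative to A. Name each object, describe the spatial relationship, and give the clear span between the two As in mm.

Second stool starts at x = 1820; first ends at x = 340; clear span = 1820 − 340 = 1480 mm.

A is a stool. B is a beam. A beam spans the tops of two stools. The clear span between the two stools is 1480 mm.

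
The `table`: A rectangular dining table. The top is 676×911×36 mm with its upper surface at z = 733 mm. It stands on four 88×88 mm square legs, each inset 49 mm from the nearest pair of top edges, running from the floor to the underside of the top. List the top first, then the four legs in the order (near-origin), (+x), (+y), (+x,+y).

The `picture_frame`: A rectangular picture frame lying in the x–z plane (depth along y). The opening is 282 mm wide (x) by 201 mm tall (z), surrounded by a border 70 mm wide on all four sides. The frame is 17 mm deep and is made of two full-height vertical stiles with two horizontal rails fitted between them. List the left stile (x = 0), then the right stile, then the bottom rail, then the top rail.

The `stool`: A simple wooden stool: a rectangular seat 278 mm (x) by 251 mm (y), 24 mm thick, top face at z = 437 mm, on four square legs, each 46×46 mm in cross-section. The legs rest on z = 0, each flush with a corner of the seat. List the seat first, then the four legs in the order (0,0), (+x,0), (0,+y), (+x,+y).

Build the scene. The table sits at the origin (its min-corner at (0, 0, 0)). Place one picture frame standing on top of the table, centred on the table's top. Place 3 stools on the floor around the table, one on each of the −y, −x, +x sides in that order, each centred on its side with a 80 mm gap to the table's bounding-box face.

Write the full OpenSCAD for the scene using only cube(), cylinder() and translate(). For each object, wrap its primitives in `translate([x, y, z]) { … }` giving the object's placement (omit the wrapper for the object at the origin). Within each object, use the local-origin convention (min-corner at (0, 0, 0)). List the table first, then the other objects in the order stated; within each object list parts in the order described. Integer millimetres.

translate([0, 0, 697]) cube([676, 911, 36]);
translate([49, 49, 0]) cube([88, 88, 697]);
translate([539, 49, 0]) cube([88, 88, 697]);
translate([49, 774, 0]) cube([88, 88, 697]);
translate([539, 774, 0]) cube([88, 88, 697]);
translate([127, 447, 733]) {
  cube([70, 17, 341]);
  translate([352, 0, 0]) cube([70, 17, 341]);
  translate([70, 0, 0]) cube([282, 17, 70]);
  translate([70, 0, 271]) cube([282, 17, 70]);
}
translate([199, -331, 0]) {
  translate([0, 0, 413]) cube([278, 251, 24]);
  cube([46, 46, 413]);
  translate([232, 0, 0]) cube([46, 46, 413]);
  translate([0, 205, 0]) cube([46, 46, 413]);
  translate([232, 205, 0]) cube([46, 46, 413]);
}
translate([-358, 330, 0]) {
  translate([0, 0, 413]) cube([278, 251, 24]);
  cube([46, 46, 413]);
  translate([232, 0, 0]) cube([46, 46, 413]);
  translate([0, 205, 0]) cube([46, 46, 413]);
  translate([232, 205, 0]) cube([46, 46, 413]);
}
translate([756, 330, 0]) {
  translate([0, 0, 413]) cube([278, 251, 24]);
  cube([46, 46, 413]);
  translate([232, 0, 0]) cube([46, 46, 413]);
  translate([0, 205, 0]) cube([46, 46, 413]);
  translate([232, 205, 0]) cube([46, 46, 413]);
}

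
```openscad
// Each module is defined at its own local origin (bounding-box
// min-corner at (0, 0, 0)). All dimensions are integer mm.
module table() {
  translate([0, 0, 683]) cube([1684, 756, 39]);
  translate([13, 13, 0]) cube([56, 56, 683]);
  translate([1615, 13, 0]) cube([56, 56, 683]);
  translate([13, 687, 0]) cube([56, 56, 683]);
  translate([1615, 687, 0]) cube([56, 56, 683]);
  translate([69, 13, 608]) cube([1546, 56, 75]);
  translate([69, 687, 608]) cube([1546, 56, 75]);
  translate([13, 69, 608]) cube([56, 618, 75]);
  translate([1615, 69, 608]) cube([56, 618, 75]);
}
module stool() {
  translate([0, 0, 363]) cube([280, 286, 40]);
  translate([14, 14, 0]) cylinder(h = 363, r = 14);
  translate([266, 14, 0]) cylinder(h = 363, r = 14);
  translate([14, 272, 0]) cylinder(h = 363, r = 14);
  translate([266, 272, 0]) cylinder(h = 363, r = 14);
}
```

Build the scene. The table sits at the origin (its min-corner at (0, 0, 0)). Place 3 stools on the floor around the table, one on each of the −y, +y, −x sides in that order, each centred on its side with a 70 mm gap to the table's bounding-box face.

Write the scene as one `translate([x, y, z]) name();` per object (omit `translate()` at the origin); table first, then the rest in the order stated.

table();
translate([702, -356, 0]) stool();
translate([702, 826, 0]) stool();
translate([-350, 235, 0]) stool();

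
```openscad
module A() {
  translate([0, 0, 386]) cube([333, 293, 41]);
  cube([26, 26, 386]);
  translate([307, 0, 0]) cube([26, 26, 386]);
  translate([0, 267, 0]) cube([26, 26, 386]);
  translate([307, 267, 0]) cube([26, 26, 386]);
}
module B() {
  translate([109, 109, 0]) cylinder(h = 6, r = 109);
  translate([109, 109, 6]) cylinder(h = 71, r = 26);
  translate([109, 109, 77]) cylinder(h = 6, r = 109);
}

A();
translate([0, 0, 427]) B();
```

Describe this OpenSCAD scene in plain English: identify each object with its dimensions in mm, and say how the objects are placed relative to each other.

A is a simple wooden stool: a rectangular seat 333 mm (x) by 293 mm (y), 41 mm thick, top face at z = 427 mm, on four square legs, each 26×26 mm in cross-section. The legs rest on z = 0, each flush with a corner of the seat.

B is a spool: two coaxial disc flanges of radius 109 mm and thickness 6 mm, joined by a core cylinder of radius 26 mm and height 71 mm. The lower flange rests on z = 0 and the three cylinders share a vertical axis.

The spool is on top of the stool.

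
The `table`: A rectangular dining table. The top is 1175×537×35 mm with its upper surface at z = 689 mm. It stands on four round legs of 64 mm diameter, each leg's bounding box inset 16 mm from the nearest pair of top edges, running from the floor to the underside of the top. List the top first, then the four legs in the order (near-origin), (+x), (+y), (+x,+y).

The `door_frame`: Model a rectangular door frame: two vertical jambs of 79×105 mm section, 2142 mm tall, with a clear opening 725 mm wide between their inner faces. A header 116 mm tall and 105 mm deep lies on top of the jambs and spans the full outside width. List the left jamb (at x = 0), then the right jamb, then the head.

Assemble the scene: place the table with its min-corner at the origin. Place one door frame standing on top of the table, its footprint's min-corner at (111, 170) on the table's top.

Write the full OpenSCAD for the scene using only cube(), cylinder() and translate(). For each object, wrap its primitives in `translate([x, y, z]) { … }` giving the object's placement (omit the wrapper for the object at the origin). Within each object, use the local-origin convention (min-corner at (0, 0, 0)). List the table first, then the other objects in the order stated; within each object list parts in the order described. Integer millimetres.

translate([0, 0, 654]) cube([1175, 537, 35]);
translate([48, 48, 0]) cylinder(h = 654, r = 32);
translate([1127, 48, 0]) cylinder(h = 654, r = 32);
translate([48, 489, 0]) cylinder(h = 654, r = 32);
translate([1127, 489, 0]) cylinder(h = 654, r = 32);
translate([111, 170, 689]) {
  cube([79, 105, 2142]);
  translate([804, 0, 0]) cube([79, 105, 2142]);
  translate([0, 0, 2142]) cube([883, 105, 116]);
}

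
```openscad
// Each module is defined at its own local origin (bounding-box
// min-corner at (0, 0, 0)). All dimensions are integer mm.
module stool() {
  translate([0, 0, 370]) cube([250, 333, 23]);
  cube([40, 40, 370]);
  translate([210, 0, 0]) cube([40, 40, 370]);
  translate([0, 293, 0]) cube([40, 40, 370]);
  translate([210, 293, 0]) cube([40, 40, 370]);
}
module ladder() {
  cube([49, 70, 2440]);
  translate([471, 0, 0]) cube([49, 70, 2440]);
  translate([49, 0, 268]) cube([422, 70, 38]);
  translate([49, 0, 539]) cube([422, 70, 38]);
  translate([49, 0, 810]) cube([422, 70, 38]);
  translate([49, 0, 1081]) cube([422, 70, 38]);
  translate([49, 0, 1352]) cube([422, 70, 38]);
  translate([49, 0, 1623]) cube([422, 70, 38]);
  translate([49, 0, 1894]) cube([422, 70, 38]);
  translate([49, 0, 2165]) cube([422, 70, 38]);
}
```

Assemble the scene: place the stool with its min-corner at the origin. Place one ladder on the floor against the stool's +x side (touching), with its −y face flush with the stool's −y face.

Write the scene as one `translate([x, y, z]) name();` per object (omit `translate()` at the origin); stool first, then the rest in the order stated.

stool();
translate([250, 0, 0]) ladder();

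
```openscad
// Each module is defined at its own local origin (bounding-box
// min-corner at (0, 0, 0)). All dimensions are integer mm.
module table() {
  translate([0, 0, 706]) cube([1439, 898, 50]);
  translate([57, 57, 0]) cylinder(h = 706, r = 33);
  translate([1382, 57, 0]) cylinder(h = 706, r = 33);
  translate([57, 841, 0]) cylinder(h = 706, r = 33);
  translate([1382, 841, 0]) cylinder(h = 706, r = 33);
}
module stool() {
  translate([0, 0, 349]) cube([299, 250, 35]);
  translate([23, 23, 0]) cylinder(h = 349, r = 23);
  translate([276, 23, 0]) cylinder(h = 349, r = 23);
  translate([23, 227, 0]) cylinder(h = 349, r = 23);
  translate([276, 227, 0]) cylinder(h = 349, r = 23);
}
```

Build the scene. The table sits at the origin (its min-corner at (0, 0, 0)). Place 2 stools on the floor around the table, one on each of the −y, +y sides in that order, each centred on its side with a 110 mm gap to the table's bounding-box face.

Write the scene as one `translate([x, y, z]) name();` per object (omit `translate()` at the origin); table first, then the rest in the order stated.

table();
translate([570, -360, 0]) stool();
translate([570, 1008, 0]) stool();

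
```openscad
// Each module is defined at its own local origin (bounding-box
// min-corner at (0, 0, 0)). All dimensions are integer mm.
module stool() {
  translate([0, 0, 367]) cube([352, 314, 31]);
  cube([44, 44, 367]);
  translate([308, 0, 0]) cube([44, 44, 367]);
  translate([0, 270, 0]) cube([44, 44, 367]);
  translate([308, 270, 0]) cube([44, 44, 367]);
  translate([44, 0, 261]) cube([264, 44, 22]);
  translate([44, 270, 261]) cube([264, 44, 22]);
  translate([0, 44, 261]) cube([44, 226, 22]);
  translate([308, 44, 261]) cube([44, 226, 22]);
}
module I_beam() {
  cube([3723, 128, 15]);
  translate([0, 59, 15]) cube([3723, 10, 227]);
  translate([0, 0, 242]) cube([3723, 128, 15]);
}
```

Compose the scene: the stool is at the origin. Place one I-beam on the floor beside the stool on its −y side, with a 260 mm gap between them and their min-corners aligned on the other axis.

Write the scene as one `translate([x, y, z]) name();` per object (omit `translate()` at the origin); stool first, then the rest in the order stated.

stool();
translate([0, -388, 0]) I_beam();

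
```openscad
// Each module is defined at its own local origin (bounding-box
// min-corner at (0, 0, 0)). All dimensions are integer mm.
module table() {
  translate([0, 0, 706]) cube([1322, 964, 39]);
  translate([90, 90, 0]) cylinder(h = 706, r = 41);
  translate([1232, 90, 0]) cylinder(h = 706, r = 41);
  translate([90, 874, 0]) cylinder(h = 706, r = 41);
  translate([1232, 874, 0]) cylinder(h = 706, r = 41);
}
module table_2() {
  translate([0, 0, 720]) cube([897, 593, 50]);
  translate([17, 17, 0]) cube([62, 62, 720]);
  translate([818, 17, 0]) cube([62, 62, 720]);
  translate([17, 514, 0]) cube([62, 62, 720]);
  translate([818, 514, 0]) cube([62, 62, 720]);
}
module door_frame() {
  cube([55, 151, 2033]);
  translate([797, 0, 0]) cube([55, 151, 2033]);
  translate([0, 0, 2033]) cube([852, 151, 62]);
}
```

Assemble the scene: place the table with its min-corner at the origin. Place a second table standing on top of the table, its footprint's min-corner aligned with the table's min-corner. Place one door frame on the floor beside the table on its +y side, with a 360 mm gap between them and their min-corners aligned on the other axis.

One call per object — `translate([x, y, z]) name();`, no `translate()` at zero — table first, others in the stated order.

table();
translate([0, 0, 745]) table_2();
translate([0, 1324, 0]) door_frame();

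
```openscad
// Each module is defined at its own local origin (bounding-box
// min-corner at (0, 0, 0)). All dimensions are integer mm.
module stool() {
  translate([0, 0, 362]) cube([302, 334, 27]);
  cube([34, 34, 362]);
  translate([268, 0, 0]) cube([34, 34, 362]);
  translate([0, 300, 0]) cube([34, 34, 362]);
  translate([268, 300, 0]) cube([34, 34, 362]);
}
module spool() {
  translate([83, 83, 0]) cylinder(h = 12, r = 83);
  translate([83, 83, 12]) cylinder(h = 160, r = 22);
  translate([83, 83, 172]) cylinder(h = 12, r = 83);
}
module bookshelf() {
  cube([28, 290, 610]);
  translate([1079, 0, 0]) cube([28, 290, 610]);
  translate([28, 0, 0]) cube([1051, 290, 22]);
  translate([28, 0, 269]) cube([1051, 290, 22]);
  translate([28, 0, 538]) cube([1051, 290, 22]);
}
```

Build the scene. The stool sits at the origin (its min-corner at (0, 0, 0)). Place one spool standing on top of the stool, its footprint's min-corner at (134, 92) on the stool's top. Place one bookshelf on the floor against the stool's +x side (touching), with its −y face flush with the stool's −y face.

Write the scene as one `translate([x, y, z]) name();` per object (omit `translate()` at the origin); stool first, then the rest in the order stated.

stool();
translate([134, 92, 389]) spool();
translate([302, 0, 0]) bookshelf();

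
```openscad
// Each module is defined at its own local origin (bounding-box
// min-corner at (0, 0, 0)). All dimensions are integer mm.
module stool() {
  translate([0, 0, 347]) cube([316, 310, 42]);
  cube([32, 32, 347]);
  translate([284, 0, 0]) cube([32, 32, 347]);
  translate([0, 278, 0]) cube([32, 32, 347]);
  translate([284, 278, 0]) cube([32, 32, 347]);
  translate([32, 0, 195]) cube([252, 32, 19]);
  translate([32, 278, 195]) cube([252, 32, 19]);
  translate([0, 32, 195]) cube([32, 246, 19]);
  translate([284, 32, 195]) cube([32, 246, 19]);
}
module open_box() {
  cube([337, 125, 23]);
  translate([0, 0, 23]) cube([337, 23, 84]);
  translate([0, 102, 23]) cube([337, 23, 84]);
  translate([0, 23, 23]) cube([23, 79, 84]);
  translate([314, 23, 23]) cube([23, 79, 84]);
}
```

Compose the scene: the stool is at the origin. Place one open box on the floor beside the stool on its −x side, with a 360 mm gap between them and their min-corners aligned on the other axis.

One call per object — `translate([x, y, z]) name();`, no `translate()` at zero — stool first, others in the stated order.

stool();
translate([-697, 0, 0]) open_box();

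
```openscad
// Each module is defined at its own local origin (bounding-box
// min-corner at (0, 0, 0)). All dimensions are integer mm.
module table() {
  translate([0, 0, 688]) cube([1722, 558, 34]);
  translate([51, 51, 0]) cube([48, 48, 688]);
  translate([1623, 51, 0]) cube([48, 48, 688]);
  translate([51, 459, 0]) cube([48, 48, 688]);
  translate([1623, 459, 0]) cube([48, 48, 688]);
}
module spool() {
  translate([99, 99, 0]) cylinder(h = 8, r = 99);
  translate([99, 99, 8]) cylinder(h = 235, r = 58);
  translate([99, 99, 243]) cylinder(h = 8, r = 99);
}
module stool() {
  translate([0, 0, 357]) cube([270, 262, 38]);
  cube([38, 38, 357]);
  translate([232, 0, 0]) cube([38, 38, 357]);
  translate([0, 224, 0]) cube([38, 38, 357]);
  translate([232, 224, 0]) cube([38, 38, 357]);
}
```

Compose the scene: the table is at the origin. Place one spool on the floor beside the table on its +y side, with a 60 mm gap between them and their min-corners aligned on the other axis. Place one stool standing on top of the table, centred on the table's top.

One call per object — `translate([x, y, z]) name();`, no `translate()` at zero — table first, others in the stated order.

table();
translate([0, 618, 0]) spool();
translate([726, 148, 722]) stool();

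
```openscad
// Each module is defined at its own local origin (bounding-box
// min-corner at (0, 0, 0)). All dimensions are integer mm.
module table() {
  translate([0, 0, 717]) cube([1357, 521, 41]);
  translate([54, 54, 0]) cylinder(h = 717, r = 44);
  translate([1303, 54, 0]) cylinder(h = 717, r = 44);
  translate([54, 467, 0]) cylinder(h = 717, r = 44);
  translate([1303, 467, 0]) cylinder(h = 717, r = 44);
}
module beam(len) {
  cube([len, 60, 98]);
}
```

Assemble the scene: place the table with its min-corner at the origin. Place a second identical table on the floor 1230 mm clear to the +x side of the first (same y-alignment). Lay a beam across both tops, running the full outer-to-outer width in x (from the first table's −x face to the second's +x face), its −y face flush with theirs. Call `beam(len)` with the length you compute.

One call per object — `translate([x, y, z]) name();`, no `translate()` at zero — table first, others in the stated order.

table();
translate([2587, 0, 0]) table();
translate([0, 0, 758]) beam(3944);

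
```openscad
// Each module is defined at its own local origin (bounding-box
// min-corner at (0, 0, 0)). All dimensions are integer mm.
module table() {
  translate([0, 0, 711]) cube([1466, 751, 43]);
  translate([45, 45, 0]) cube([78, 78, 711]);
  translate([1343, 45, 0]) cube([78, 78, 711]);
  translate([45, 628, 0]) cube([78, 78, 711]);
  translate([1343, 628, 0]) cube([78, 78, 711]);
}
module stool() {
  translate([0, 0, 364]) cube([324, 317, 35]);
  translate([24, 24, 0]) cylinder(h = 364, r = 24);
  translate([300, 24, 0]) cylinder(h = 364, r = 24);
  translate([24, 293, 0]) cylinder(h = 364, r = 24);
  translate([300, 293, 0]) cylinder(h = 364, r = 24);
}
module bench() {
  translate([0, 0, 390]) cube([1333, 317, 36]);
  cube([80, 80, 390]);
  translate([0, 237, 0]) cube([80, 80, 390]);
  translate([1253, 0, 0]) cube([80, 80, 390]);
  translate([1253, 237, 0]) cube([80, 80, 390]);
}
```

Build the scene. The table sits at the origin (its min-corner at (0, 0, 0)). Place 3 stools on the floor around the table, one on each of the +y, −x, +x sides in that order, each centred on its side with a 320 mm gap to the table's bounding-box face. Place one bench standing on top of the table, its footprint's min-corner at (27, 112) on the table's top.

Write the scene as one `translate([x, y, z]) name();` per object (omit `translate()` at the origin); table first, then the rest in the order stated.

table();
translate([571, 1071, 0]) stool();
translate([-644, 217, 0]) stool();
translate([1786, 217, 0]) stool();
translate([27, 112, 754]) bench();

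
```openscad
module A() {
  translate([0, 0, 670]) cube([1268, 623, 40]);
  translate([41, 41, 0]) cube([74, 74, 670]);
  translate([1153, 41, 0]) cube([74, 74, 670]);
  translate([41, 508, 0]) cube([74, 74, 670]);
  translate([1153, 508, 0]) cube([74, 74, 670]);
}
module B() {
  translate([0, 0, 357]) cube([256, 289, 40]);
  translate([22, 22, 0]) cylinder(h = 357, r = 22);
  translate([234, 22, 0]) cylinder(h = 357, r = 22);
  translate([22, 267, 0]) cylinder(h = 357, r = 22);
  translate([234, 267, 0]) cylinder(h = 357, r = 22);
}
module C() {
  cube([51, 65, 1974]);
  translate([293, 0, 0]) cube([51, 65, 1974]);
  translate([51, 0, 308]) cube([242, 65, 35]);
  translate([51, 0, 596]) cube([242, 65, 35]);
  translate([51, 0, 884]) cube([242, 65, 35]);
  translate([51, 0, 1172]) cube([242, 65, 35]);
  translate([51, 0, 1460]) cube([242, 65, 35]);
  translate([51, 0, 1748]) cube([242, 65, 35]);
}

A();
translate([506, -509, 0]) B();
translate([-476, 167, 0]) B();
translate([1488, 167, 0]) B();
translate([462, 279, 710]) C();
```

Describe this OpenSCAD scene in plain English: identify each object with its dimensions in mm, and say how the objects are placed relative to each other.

A is a table with a 1268×623 mm rectangular top, 40 mm thick, top surface at z = 710 mm, supported by four 74×74 mm square legs, each inset 41 mm from the nearest pair of top edges, running from the floor.

B is a simple wooden stool: a rectangular seat 256 mm (x) by 289 mm (y), 40 mm thick, top face at z = 397 mm, on four round legs, each 44 mm in diameter. The legs rest on z = 0, each leg's axis is inset half a diameter from the nearest pair of seat edges (so the leg's bounding box is flush with the corner).

C is a straight ladder. Two 51×65 mm vertical rails, 1974 mm tall, stand 344 mm apart (outside-to-outside) with their front faces coplanar on the −y side. 6 rungs, each 65 mm deep and 35 mm tall, span between the inner faces of the rails, front faces flush with the rails. The lowest rung's underside is at z = 308 mm and rungs are spaced 288 mm apart (underside to underside).

Three stools sit around the table at the −y, −x, +x sides. The ladder is on top of the table, centred.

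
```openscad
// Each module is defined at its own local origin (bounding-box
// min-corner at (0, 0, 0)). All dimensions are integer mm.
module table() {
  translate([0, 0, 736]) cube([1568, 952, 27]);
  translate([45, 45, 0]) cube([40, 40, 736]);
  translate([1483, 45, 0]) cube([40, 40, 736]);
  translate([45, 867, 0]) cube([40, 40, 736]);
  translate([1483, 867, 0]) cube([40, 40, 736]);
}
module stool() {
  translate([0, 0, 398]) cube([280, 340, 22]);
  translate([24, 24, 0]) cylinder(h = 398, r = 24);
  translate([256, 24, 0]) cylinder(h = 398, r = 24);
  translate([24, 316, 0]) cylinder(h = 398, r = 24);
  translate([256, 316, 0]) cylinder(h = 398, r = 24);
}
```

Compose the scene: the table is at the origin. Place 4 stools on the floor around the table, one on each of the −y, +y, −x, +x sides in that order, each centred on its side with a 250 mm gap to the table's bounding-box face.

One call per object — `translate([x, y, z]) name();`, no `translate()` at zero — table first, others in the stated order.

table();
translate([644, -590, 0]) stool();
translate([644, 1202, 0]) stool();
translate([-530, 306, 0]) stool();
translate([1818, 306, 0]) stool();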